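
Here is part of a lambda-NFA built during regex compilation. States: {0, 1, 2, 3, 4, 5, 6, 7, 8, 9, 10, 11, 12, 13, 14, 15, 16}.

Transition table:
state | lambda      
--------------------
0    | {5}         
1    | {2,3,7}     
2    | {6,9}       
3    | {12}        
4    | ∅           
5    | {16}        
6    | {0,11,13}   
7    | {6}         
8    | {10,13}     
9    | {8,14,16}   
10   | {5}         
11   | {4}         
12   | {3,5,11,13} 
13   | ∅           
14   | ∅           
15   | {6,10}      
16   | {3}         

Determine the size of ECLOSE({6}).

9

Start with {6}.
From 6 via lambda: add 0, 11, 13.
From 0 via lambda: add 5.
From 11 via lambda: add 4.
From 5 via lambda: add 16.
From 16 via lambda: add 3.
From 3 via lambda: add 12.
lambda-closure = {0, 3, 4, 5, 6, 11, 12, 13, 16}, which has 9 states.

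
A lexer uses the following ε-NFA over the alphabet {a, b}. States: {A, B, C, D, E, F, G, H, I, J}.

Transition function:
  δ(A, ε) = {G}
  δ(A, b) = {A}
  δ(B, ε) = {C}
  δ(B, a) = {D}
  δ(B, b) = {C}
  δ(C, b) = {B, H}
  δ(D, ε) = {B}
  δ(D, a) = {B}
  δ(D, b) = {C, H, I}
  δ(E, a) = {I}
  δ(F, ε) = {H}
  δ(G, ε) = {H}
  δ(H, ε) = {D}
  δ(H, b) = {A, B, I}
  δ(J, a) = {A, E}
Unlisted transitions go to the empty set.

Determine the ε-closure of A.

Start with {A}.
From A via ε: add G.
From G via ε: add H.
From H via ε: add D.
From D via ε: add B.
From B via ε: add C.
No new states can be added; the closed set is {A, B, C, D, G, H}.

{A, B, C, D, G, H}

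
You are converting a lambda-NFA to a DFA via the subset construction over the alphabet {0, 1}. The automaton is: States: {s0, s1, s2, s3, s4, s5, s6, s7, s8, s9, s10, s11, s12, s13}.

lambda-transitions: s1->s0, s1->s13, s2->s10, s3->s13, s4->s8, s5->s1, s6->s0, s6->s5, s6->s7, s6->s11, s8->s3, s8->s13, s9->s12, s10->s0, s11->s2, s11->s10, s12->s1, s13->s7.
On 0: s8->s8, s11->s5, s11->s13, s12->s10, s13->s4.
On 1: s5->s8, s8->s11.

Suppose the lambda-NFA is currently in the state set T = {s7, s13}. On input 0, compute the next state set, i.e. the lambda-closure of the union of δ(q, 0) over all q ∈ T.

{s3, s4, s7, s8, s13}

s13 on 0 → {s4}.
No 0-transition from s7.
Union after reading 0: {s4}.
Now take the lambda-closure:
From s4 via lambda: add s8.
From s8 via lambda: add s3, s13.
From s13 via lambda: add s7.
No new states can be added; the closed set is {s3, s4, s7, s8, s13}.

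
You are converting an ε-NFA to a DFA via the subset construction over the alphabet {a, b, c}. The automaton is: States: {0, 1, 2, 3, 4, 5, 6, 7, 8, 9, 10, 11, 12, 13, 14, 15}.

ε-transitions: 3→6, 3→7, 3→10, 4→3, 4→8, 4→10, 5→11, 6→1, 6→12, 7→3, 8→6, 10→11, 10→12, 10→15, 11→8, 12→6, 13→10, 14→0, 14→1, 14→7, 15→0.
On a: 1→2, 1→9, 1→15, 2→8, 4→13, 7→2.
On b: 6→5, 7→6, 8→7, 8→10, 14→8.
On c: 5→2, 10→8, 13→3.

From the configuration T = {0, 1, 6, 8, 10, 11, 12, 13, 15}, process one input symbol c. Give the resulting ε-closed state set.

10 on c → {8}.
13 on c → {3}.
No c-transition from 0, 1, 6, 8, 11, 12, 15.
Union after reading c: {3, 8}.
Now take the ε-closure:
From 3 via ε: add 6, 7, 10.
From 6 via ε: add 1, 12.
From 10 via ε: add 11, 15.
From 15 via ε: add 0.
No new states can be added; the closed set is {0, 1, 3, 6, 7, 8, 10, 11, 12, 15}.

{0, 1, 3, 6, 7, 8, 10, 11, 12, 15}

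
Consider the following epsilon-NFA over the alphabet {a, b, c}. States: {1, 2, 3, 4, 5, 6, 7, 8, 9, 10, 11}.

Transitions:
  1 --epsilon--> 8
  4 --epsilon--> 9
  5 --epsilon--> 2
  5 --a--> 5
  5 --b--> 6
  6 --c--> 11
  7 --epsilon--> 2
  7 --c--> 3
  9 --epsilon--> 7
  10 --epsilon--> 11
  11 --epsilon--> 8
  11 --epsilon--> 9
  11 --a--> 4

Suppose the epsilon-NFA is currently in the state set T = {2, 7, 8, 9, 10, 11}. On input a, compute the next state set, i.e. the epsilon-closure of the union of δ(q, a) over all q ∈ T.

11 on a → {4}.
No a-transition from 2, 7, 8, 9, 10.
Union after reading a: {4}.
Now take the epsilon-closure:
From 4 via epsilon: add 9.
From 9 via epsilon: add 7.
From 7 via epsilon: add 2.
No new states can be added; the closed set is {2, 4, 7, 9}.

{2, 4, 7, 9}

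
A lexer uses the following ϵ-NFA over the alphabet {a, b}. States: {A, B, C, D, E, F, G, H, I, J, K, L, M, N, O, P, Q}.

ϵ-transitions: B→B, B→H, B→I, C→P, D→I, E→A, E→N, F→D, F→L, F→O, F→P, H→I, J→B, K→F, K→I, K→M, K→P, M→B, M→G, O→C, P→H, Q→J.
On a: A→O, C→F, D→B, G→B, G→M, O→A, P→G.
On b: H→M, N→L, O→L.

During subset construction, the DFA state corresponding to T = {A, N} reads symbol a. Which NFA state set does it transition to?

A on a → {O}.
No a-transition from N.
Union after reading a: {O}.
Now take the ϵ-closure:
From O via ϵ: add C.
From C via ϵ: add P.
From P via ϵ: add H.
From H via ϵ: add I.
No new states can be added; the closed set is {C, H, I, O, P}.

{C, H, I, O, P}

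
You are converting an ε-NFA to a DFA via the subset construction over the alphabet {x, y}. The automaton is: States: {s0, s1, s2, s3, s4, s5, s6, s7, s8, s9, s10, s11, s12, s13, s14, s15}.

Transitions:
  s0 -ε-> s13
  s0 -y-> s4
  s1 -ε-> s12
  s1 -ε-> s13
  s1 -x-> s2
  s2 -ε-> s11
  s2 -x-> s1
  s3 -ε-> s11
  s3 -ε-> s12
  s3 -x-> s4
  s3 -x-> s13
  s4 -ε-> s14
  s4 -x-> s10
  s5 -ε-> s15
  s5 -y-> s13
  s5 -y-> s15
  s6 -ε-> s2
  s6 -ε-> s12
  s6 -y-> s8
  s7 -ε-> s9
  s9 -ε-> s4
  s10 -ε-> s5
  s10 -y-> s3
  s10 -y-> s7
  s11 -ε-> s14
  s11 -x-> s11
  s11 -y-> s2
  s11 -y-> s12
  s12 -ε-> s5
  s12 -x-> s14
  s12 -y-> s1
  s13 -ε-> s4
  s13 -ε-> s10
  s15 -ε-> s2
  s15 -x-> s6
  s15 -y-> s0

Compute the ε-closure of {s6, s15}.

Start with {s6, s15}.
From s6 via ε: add s2, s12.
From s2 via ε: add s11.
From s12 via ε: add s5.
From s11 via ε: add s14.
No new states can be added; the closed set is {s2, s5, s6, s11, s12, s14, s15}.

{s2, s5, s6, s11, s12, s14, s15}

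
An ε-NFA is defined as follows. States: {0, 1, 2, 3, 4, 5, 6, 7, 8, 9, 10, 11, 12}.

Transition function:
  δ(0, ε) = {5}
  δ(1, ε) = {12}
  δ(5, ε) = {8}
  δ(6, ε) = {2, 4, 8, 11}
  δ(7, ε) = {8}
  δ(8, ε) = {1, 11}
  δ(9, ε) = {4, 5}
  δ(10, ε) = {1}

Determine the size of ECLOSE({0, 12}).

Start with {0, 12}.
From 0 via ε: add 5.
From 5 via ε: add 8.
From 8 via ε: add 1, 11.
ε-closure = {0, 1, 5, 8, 11, 12}, which has 6 states.

6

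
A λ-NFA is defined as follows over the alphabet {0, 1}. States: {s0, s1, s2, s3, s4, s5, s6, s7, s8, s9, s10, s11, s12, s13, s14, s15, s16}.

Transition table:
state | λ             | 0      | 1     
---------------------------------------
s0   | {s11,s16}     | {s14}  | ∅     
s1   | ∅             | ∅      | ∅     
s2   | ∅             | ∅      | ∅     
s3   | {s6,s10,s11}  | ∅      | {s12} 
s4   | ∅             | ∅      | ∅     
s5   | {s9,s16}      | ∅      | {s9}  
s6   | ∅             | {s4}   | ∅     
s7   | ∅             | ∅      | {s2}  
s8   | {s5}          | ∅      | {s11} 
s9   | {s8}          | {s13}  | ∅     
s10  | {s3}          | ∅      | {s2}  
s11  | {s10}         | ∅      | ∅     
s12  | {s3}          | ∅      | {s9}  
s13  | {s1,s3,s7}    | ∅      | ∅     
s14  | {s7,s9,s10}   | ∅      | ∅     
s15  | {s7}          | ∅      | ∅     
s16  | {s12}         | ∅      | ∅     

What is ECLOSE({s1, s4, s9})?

Start with {s1, s4, s9}.
From s9 via λ: add s8.
From s8 via λ: add s5.
From s5 via λ: add s16.
From s16 via λ: add s12.
From s12 via λ: add s3.
From s3 via λ: add s6, s10, s11.
No new states can be added; the closed set is {s1, s3, s4, s5, s6, s8, s9, s10, s11, s12, s16}.

{s1, s3, s4, s5, s6, s8, s9, s10, s11, s12, s16}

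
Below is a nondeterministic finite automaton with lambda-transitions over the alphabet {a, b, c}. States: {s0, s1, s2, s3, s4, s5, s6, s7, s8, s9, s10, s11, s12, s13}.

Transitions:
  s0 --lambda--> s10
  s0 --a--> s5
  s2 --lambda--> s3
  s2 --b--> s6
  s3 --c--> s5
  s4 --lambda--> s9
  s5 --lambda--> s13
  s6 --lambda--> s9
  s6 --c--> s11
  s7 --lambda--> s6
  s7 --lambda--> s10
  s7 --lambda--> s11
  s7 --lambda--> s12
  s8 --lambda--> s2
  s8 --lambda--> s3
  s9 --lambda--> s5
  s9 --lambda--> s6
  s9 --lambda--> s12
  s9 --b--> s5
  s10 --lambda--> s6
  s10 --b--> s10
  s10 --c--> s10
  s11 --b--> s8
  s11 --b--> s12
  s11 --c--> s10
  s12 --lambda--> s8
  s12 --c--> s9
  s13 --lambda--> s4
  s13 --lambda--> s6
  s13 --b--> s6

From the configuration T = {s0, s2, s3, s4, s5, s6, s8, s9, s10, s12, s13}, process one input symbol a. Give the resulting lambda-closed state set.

s0 on a → {s5}.
No a-transition from s2, s3, s4, s5, s6, s8, s9, s10, s12, s13.
Union after reading a: {s5}.
Now take the lambda-closure:
From s5 via lambda: add s13.
From s13 via lambda: add s4, s6.
From s4 via lambda: add s9.
From s9 via lambda: add s12.
From s12 via lambda: add s8.
From s8 via lambda: add s2, s3.
No new states can be added; the closed set is {s2, s3, s4, s5, s6, s8, s9, s12, s13}.

{s2, s3, s4, s5, s6, s8, s9, s12, s13}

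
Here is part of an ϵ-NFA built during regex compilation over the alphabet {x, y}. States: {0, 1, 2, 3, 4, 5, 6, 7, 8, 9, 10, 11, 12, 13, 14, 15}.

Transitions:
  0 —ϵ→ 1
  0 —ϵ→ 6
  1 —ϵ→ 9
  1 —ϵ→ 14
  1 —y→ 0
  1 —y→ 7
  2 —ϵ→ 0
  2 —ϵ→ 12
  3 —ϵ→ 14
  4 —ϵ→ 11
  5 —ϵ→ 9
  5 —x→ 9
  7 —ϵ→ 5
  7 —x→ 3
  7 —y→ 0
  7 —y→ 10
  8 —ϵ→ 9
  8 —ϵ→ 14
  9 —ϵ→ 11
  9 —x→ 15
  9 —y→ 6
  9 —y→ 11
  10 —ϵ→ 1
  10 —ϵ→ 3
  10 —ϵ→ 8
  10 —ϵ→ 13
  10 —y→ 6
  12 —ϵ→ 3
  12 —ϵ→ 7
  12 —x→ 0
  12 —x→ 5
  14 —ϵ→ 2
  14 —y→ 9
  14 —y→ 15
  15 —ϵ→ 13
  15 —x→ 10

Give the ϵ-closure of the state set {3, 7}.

Start with {3, 7}.
From 3 via ϵ: add 14.
From 7 via ϵ: add 5.
From 5 via ϵ: add 9.
From 14 via ϵ: add 2.
From 2 via ϵ: add 0, 12.
From 9 via ϵ: add 11.
From 0 via ϵ: add 1, 6.
No new states can be added; the closed set is {0, 1, 2, 3, 5, 6, 7, 9, 11, 12, 14}.

{0, 1, 2, 3, 5, 6, 7, 9, 11, 12, 14}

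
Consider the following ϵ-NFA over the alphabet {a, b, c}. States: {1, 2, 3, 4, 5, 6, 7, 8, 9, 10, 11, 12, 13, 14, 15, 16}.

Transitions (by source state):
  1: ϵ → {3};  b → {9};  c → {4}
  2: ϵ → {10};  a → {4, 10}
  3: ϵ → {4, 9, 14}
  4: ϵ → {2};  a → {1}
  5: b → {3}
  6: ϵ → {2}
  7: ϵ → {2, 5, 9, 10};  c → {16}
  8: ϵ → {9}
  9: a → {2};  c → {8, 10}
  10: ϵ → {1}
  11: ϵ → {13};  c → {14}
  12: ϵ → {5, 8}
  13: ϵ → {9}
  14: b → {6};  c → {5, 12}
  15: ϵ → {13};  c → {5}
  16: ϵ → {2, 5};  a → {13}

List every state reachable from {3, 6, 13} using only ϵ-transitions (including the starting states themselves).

Start with {3, 6, 13}.
From 3 via ϵ: add 4, 9, 14.
From 6 via ϵ: add 2.
From 2 via ϵ: add 10.
From 10 via ϵ: add 1.
No new states can be added; the closed set is {1, 2, 3, 4, 6, 9, 10, 13, 14}.

{1, 2, 3, 4, 6, 9, 10, 13, 14}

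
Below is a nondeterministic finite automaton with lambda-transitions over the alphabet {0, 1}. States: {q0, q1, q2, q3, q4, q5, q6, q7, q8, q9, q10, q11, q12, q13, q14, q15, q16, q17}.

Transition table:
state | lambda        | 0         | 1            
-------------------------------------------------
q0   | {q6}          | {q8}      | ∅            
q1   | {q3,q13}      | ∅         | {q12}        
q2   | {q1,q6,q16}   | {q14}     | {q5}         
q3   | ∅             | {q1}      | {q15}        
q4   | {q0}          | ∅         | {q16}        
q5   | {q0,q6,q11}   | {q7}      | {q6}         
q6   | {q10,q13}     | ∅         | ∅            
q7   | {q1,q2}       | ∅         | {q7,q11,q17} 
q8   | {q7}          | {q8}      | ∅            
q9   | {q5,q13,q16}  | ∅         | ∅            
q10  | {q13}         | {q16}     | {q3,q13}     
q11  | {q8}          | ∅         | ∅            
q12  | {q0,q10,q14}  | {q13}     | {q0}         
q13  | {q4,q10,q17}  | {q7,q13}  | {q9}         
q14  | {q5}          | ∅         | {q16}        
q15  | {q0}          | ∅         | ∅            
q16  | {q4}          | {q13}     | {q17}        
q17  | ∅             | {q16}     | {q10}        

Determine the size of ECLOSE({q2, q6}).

10

Start with {q2, q6}.
From q2 via lambda: add q1, q16.
From q6 via lambda: add q10, q13.
From q1 via lambda: add q3.
From q13 via lambda: add q4, q17.
From q4 via lambda: add q0.
lambda-closure = {q0, q1, q2, q3, q4, q6, q10, q13, q16, q17}, which has 10 states.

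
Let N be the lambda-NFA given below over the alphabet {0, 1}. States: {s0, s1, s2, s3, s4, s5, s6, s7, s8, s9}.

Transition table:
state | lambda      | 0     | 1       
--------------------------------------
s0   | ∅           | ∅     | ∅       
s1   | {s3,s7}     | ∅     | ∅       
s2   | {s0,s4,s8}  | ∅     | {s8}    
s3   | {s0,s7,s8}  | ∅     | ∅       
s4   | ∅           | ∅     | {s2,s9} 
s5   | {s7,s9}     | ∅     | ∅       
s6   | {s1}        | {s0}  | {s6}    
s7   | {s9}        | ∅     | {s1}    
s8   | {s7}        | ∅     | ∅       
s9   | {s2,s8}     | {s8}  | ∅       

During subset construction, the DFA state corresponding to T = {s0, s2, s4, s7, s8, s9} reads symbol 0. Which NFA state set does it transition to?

{s0, s2, s4, s7, s8, s9}

s9 on 0 → {s8}.
No 0-transition from s0, s2, s4, s7, s8.
Union after reading 0: {s8}.
Now take the lambda-closure:
From s8 via lambda: add s7.
From s7 via lambda: add s9.
From s9 via lambda: add s2.
From s2 via lambda: add s0, s4.
No new states can be added; the closed set is {s0, s2, s4, s7, s8, s9}.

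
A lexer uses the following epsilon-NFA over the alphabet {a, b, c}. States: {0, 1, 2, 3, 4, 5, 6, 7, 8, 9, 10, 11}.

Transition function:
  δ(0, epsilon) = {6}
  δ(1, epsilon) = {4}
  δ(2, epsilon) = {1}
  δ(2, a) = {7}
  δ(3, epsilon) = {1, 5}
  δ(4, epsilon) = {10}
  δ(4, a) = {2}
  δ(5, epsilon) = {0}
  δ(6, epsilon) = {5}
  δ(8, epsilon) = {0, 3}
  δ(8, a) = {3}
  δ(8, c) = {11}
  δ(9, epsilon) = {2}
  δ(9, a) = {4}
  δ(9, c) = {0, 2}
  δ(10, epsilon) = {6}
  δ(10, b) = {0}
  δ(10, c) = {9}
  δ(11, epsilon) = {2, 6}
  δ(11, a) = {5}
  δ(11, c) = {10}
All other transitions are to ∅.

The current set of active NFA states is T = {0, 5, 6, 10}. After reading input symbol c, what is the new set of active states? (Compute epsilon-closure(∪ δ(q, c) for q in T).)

{0, 1, 2, 4, 5, 6, 9, 10}

10 on c → {9}.
No c-transition from 0, 5, 6.
Union after reading c: {9}.
Now take the epsilon-closure:
From 9 via epsilon: add 2.
From 2 via epsilon: add 1.
From 1 via epsilon: add 4.
From 4 via epsilon: add 10.
From 10 via epsilon: add 6.
From 6 via epsilon: add 5.
From 5 via epsilon: add 0.
No new states can be added; the closed set is {0, 1, 2, 4, 5, 6, 9, 10}.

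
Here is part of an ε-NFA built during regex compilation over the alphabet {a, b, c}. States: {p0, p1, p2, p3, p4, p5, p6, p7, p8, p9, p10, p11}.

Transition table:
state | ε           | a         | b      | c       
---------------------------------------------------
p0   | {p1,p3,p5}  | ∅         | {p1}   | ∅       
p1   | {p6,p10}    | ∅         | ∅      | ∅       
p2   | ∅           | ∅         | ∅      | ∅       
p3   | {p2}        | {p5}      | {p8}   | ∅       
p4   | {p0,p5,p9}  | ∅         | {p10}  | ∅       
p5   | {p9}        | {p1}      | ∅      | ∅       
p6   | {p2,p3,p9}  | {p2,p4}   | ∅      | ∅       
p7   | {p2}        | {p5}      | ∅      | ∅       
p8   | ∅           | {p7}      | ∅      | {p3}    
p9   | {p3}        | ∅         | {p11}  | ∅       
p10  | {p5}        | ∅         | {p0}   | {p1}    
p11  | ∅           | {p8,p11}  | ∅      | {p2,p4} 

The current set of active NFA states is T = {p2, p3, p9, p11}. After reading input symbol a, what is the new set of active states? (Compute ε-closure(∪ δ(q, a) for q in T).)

p3 on a → {p5}.
p11 on a → {p8, p11}.
No a-transition from p2, p9.
Union after reading a: {p5, p8, p11}.
Now take the ε-closure:
From p5 via ε: add p9.
From p9 via ε: add p3.
From p3 via ε: add p2.
No new states can be added; the closed set is {p2, p3, p5, p8, p9, p11}.

{p2, p3, p5, p8, p9, p11}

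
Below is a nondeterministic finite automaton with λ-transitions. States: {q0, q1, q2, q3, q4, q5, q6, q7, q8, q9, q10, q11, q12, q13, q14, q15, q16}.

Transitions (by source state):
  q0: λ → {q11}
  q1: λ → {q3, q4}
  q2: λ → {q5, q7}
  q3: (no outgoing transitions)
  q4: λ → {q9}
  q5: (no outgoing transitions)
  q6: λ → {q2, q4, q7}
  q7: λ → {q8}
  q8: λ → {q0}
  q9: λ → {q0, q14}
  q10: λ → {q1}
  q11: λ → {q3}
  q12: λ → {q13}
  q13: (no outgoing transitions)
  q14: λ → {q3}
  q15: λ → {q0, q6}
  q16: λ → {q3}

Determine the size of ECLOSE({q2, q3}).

Start with {q2, q3}.
From q2 via λ: add q5, q7.
From q7 via λ: add q8.
From q8 via λ: add q0.
From q0 via λ: add q11.
λ-closure = {q0, q2, q3, q5, q7, q8, q11}, which has 7 states.

7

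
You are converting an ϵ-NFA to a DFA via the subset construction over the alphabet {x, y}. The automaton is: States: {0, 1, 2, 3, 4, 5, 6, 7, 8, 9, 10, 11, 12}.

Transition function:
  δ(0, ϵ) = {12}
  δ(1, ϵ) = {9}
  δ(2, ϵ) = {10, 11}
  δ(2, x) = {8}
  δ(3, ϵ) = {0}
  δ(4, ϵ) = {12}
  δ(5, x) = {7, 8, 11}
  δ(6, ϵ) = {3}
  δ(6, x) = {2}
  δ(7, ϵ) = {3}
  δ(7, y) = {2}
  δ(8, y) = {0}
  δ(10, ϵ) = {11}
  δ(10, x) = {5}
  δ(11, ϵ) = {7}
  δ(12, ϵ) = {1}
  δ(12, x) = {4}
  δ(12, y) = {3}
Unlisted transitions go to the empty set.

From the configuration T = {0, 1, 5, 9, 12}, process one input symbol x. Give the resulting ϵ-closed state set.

{0, 1, 3, 4, 7, 8, 9, 11, 12}

5 on x → {7, 8, 11}.
12 on x → {4}.
No x-transition from 0, 1, 9.
Union after reading x: {4, 7, 8, 11}.
Now take the ϵ-closure:
From 4 via ϵ: add 12.
From 7 via ϵ: add 3.
From 3 via ϵ: add 0.
From 12 via ϵ: add 1.
From 1 via ϵ: add 9.
No new states can be added; the closed set is {0, 1, 3, 4, 7, 8, 9, 11, 12}.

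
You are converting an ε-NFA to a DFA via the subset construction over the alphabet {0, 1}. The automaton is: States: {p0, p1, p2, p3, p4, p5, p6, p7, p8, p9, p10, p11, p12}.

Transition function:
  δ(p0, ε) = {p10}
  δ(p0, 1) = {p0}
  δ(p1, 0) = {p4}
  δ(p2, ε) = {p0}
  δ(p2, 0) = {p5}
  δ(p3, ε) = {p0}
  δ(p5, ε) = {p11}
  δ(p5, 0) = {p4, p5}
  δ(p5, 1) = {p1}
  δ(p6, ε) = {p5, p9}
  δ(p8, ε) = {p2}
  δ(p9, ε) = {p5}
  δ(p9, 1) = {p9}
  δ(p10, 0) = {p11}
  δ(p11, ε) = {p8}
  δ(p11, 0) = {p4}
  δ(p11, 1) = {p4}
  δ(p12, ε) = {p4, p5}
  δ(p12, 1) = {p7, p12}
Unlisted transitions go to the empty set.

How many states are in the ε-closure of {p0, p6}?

8

Start with {p0, p6}.
From p0 via ε: add p10.
From p6 via ε: add p5, p9.
From p5 via ε: add p11.
From p11 via ε: add p8.
From p8 via ε: add p2.
ε-closure = {p0, p2, p5, p6, p8, p9, p10, p11}, which has 8 states.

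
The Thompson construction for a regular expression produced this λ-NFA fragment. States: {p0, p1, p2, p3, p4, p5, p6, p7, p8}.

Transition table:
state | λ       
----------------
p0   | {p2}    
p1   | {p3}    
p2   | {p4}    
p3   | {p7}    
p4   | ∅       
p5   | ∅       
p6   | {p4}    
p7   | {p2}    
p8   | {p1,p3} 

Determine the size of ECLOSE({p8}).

6

Start with {p8}.
From p8 via λ: add p1, p3.
From p3 via λ: add p7.
From p7 via λ: add p2.
From p2 via λ: add p4.
λ-closure = {p1, p2, p3, p4, p7, p8}, which has 6 states.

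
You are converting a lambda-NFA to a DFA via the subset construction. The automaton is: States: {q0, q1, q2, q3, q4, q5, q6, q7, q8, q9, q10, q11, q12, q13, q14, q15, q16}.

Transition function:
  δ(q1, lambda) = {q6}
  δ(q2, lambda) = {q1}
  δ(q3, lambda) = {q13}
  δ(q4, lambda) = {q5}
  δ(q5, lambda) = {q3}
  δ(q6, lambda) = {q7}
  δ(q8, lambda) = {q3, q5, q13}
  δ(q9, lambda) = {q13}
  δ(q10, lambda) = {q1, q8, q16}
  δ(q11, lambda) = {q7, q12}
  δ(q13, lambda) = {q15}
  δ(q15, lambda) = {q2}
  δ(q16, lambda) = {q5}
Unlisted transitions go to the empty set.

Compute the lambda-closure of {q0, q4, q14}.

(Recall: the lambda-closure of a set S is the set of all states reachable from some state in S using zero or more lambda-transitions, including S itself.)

Start with {q0, q4, q14}.
From q4 via lambda: add q5.
From q5 via lambda: add q3.
From q3 via lambda: add q13.
From q13 via lambda: add q15.
From q15 via lambda: add q2.
From q2 via lambda: add q1.
From q1 via lambda: add q6.
From q6 via lambda: add q7.
No new states can be added; the closed set is {q0, q1, q2, q3, q4, q5, q6, q7, q13, q14, q15}.

{q0, q1, q2, q3, q4, q5, q6, q7, q13, q14, q15}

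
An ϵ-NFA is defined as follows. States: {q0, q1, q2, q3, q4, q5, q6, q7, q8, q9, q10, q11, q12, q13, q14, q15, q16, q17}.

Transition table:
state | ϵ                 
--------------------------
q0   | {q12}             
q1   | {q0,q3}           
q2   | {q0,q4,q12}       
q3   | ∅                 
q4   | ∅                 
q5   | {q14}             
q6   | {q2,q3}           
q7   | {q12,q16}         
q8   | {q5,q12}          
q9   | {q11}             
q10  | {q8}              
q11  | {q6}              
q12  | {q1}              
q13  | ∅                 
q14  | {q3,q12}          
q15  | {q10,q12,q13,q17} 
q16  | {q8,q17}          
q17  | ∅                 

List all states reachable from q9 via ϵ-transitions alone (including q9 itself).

{q0, q1, q2, q3, q4, q6, q9, q11, q12}

Start with {q9}.
From q9 via ϵ: add q11.
From q11 via ϵ: add q6.
From q6 via ϵ: add q2, q3.
From q2 via ϵ: add q0, q4, q12.
From q12 via ϵ: add q1.
No new states can be added; the closed set is {q0, q1, q2, q3, q4, q6, q9, q11, q12}.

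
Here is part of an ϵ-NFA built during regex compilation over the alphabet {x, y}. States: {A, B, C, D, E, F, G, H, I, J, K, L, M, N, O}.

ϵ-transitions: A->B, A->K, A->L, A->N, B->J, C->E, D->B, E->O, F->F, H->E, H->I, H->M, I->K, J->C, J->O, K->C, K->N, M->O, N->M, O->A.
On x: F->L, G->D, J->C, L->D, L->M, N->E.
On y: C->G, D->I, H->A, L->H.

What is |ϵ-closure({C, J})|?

10

Start with {C, J}.
From C via ϵ: add E.
From J via ϵ: add O.
From O via ϵ: add A.
From A via ϵ: add B, K, L, N.
From N via ϵ: add M.
ϵ-closure = {A, B, C, E, J, K, L, M, N, O}, which has 10 states.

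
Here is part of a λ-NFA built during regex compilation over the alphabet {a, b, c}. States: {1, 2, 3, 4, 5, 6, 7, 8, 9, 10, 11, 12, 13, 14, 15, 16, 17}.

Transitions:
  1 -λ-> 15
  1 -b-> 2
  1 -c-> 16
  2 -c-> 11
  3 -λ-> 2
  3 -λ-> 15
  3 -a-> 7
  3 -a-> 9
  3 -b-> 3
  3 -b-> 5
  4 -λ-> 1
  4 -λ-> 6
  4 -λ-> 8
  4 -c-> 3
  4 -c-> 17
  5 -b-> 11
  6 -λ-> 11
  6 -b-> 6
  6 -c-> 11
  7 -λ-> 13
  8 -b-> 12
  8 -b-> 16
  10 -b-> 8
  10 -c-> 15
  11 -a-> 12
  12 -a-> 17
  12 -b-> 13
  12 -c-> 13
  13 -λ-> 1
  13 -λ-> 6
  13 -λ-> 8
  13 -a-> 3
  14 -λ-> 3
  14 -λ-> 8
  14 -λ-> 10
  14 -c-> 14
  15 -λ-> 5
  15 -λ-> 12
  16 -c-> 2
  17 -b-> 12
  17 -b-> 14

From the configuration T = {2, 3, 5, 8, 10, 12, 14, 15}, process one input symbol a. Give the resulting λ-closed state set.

{1, 5, 6, 7, 8, 9, 11, 12, 13, 15, 17}

3 on a → {7, 9}.
12 on a → {17}.
No a-transition from 2, 5, 8, 10, 14, 15.
Union after reading a: {7, 9, 17}.
Now take the λ-closure:
From 7 via λ: add 13.
From 13 via λ: add 1, 6, 8.
From 1 via λ: add 15.
From 6 via λ: add 11.
From 15 via λ: add 5, 12.
No new states can be added; the closed set is {1, 5, 6, 7, 8, 9, 11, 12, 13, 15, 17}.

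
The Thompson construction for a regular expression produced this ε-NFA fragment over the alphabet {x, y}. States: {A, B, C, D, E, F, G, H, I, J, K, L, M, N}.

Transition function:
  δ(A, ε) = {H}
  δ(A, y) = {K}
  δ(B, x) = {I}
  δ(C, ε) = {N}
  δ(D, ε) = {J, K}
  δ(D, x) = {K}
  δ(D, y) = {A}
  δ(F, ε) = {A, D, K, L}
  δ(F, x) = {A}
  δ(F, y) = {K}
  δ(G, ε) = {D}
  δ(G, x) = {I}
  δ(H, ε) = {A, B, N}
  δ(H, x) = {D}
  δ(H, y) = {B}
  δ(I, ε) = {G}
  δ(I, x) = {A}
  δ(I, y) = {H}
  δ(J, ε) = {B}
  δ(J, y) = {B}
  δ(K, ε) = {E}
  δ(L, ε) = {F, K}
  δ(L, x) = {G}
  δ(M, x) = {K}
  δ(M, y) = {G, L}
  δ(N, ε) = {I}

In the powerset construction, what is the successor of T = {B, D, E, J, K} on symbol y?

D on y → {A}.
J on y → {B}.
No y-transition from B, E, K.
Union after reading y: {A, B}.
Now take the ε-closure:
From A via ε: add H.
From H via ε: add N.
From N via ε: add I.
From I via ε: add G.
From G via ε: add D.
From D via ε: add J, K.
From K via ε: add E.
No new states can be added; the closed set is {A, B, D, E, G, H, I, J, K, N}.

{A, B, D, E, G, H, I, J, K, N}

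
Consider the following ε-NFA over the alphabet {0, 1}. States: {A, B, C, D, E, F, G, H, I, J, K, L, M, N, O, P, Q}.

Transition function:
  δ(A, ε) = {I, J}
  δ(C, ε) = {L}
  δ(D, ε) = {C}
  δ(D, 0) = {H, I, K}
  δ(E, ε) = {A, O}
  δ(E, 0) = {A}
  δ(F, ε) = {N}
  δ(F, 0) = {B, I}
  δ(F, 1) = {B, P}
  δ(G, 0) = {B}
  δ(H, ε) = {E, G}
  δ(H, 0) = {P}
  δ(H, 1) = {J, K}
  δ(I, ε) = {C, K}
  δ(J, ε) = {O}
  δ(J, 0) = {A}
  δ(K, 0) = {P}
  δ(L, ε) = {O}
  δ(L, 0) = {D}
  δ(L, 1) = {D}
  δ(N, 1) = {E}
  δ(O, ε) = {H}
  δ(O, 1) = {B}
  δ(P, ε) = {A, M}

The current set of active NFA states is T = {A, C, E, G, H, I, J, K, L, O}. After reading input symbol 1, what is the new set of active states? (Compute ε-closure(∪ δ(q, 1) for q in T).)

H on 1 → {J, K}.
L on 1 → {D}.
O on 1 → {B}.
No 1-transition from A, C, E, G, I, J, K.
Union after reading 1: {B, D, J, K}.
Now take the ε-closure:
From D via ε: add C.
From J via ε: add O.
From C via ε: add L.
From O via ε: add H.
From H via ε: add E, G.
From E via ε: add A.
From A via ε: add I.
No new states can be added; the closed set is {A, B, C, D, E, G, H, I, J, K, L, O}.

{A, B, C, D, E, G, H, I, J, K, L, O}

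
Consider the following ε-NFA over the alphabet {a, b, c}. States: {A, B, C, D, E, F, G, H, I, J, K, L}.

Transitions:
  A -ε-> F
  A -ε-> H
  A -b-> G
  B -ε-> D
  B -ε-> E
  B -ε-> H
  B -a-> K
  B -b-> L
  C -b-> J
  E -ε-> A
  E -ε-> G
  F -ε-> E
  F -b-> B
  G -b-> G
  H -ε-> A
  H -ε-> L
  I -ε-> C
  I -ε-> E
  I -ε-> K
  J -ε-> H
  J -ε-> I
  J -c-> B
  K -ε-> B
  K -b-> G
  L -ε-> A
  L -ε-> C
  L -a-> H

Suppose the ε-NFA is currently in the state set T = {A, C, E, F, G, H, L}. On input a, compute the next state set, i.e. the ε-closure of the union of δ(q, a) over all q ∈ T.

{A, C, E, F, G, H, L}

L on a → {H}.
No a-transition from A, C, E, F, G, H.
Union after reading a: {H}.
Now take the ε-closure:
From H via ε: add A, L.
From A via ε: add F.
From L via ε: add C.
From F via ε: add E.
From E via ε: add G.
No new states can be added; the closed set is {A, C, E, F, G, H, L}.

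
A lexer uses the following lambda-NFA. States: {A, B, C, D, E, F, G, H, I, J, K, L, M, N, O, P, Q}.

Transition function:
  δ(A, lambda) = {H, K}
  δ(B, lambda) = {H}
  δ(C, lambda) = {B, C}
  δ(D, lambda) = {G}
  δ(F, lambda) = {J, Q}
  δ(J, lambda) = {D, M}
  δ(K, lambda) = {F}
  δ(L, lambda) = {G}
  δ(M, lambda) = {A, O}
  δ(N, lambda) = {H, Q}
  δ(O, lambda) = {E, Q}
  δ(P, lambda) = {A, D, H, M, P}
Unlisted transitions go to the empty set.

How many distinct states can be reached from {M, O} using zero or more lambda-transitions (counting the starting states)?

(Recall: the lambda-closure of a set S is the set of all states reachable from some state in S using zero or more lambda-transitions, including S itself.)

Start with {M, O}.
From M via lambda: add A.
From O via lambda: add E, Q.
From A via lambda: add H, K.
From K via lambda: add F.
From F via lambda: add J.
From J via lambda: add D.
From D via lambda: add G.
lambda-closure = {A, D, E, F, G, H, J, K, M, O, Q}, which has 11 states.

11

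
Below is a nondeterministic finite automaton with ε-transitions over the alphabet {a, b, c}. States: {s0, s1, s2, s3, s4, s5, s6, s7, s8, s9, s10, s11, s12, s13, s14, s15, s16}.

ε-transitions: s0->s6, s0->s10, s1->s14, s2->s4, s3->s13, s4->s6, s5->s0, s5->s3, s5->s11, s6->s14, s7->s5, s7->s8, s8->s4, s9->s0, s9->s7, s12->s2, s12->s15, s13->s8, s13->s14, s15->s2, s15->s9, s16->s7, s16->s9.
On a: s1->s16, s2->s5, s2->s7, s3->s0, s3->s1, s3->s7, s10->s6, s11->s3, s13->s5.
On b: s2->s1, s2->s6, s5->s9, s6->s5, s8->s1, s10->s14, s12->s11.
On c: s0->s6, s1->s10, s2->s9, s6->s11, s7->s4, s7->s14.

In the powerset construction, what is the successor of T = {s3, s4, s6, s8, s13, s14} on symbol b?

s6 on b → {s5}.
s8 on b → {s1}.
No b-transition from s3, s4, s13, s14.
Union after reading b: {s1, s5}.
Now take the ε-closure:
From s1 via ε: add s14.
From s5 via ε: add s0, s3, s11.
From s0 via ε: add s6, s10.
From s3 via ε: add s13.
From s13 via ε: add s8.
From s8 via ε: add s4.
No new states can be added; the closed set is {s0, s1, s3, s4, s5, s6, s8, s10, s11, s13, s14}.

{s0, s1, s3, s4, s5, s6, s8, s10, s11, s13, s14}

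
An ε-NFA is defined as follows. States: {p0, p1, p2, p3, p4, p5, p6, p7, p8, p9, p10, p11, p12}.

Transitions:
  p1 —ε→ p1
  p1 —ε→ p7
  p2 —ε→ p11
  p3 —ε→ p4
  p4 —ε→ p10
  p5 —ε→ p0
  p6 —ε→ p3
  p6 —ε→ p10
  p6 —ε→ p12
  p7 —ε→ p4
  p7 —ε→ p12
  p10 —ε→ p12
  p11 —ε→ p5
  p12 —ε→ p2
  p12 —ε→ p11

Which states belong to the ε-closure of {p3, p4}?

Start with {p3, p4}.
From p4 via ε: add p10.
From p10 via ε: add p12.
From p12 via ε: add p2, p11.
From p11 via ε: add p5.
From p5 via ε: add p0.
No new states can be added; the closed set is {p0, p2, p3, p4, p5, p10, p11, p12}.

{p0, p2, p3, p4, p5, p10, p11, p12}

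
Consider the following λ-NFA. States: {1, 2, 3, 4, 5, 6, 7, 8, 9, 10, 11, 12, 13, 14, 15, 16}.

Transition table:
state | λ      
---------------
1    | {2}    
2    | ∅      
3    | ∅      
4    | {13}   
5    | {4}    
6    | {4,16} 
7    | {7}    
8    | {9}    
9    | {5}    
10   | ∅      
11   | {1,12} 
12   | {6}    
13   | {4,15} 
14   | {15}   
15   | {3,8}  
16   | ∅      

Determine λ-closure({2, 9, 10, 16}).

Start with {2, 9, 10, 16}.
From 9 via λ: add 5.
From 5 via λ: add 4.
From 4 via λ: add 13.
From 13 via λ: add 15.
From 15 via λ: add 3, 8.
No new states can be added; the closed set is {2, 3, 4, 5, 8, 9, 10, 13, 15, 16}.

{2, 3, 4, 5, 8, 9, 10, 13, 15, 16}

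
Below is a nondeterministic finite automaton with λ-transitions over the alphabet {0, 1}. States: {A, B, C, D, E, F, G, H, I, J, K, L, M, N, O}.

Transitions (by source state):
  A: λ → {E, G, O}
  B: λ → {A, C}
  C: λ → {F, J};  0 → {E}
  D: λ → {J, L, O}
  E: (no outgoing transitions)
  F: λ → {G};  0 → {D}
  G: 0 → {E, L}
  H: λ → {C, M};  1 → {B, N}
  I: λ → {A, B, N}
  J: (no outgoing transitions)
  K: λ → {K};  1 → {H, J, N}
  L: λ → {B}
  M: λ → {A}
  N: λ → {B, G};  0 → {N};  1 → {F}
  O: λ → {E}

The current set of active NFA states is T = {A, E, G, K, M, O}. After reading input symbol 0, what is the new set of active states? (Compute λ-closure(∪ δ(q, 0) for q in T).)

G on 0 → {E, L}.
No 0-transition from A, E, K, M, O.
Union after reading 0: {E, L}.
Now take the λ-closure:
From L via λ: add B.
From B via λ: add A, C.
From A via λ: add G, O.
From C via λ: add F, J.
No new states can be added; the closed set is {A, B, C, E, F, G, J, L, O}.

{A, B, C, E, F, G, J, L, O}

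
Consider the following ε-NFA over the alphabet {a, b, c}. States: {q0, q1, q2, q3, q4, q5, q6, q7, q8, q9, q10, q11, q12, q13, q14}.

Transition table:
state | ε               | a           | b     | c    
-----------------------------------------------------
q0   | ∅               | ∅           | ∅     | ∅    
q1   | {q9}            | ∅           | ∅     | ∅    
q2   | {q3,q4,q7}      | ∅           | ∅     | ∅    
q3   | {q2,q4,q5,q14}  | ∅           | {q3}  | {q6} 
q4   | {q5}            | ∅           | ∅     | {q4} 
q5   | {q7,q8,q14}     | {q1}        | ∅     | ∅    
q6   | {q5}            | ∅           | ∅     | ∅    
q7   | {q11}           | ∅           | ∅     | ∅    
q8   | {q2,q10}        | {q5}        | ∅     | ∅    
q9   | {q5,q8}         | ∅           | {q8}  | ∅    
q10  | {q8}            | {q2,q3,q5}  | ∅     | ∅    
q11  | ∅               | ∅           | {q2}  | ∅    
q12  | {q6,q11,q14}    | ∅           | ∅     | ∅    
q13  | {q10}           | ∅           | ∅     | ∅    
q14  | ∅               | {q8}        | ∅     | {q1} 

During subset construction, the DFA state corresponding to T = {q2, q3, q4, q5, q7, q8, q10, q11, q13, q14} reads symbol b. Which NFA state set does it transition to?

q3 on b → {q3}.
q11 on b → {q2}.
No b-transition from q2, q4, q5, q7, q8, q10, q13, q14.
Union after reading b: {q2, q3}.
Now take the ε-closure:
From q2 via ε: add q4, q7.
From q3 via ε: add q5, q14.
From q5 via ε: add q8.
From q7 via ε: add q11.
From q8 via ε: add q10.
No new states can be added; the closed set is {q2, q3, q4, q5, q7, q8, q10, q11, q14}.

{q2, q3, q4, q5, q7, q8, q10, q11, q14}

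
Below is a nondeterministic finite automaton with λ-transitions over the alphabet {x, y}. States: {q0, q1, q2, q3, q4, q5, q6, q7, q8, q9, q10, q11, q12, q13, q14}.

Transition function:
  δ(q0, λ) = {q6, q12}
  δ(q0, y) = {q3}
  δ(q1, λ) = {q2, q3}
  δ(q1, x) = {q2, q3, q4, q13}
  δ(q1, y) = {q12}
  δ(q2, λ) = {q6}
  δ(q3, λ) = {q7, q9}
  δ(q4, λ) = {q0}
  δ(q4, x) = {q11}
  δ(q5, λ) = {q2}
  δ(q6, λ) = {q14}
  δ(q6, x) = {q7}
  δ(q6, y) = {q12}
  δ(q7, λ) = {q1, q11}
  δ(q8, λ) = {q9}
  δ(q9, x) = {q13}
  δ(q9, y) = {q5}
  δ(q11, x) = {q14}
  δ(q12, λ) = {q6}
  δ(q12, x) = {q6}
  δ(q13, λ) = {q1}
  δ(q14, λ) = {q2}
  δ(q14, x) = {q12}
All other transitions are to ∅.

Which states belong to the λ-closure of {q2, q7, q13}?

{q1, q2, q3, q6, q7, q9, q11, q13, q14}

Start with {q2, q7, q13}.
From q2 via λ: add q6.
From q7 via λ: add q1, q11.
From q1 via λ: add q3.
From q6 via λ: add q14.
From q3 via λ: add q9.
No new states can be added; the closed set is {q1, q2, q3, q6, q7, q9, q11, q13, q14}.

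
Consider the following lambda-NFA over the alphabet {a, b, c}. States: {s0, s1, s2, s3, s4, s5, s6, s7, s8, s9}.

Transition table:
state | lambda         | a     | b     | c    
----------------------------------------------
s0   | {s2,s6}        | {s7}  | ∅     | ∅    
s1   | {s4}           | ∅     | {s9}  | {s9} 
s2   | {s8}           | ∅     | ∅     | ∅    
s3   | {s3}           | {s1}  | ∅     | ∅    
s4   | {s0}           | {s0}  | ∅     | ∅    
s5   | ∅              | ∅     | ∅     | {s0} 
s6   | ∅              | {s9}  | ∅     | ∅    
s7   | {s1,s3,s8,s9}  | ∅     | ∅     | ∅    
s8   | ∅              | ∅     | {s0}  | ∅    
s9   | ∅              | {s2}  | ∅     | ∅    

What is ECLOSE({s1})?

Start with {s1}.
From s1 via lambda: add s4.
From s4 via lambda: add s0.
From s0 via lambda: add s2, s6.
From s2 via lambda: add s8.
No new states can be added; the closed set is {s0, s1, s2, s4, s6, s8}.

{s0, s1, s2, s4, s6, s8}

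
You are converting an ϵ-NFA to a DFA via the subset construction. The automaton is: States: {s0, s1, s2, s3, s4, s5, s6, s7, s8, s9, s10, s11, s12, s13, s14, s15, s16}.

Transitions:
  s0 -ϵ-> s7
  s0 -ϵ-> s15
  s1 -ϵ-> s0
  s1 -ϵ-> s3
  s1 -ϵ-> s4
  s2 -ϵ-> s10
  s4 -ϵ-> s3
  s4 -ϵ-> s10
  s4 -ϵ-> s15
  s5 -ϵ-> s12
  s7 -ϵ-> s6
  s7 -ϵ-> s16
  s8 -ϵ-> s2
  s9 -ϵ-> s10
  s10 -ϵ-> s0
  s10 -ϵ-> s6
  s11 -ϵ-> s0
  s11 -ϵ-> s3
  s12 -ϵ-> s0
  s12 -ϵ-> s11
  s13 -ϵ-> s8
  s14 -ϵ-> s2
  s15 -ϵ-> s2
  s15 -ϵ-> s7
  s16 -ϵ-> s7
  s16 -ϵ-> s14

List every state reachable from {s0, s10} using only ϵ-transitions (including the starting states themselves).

{s0, s2, s6, s7, s10, s14, s15, s16}

Start with {s0, s10}.
From s0 via ϵ: add s7, s15.
From s10 via ϵ: add s6.
From s7 via ϵ: add s16.
From s15 via ϵ: add s2.
From s16 via ϵ: add s14.
No new states can be added; the closed set is {s0, s2, s6, s7, s10, s14, s15, s16}.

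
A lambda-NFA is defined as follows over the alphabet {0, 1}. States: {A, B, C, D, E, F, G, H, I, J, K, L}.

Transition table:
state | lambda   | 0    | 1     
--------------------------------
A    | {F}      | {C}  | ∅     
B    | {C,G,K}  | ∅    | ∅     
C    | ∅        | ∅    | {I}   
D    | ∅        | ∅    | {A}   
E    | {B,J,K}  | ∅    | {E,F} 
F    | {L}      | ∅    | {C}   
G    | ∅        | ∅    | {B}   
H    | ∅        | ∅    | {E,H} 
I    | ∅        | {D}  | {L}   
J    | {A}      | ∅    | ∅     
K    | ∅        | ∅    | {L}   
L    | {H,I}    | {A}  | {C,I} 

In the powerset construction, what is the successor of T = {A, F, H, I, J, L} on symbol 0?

{A, C, D, F, H, I, L}

A on 0 → {C}.
I on 0 → {D}.
L on 0 → {A}.
No 0-transition from F, H, J.
Union after reading 0: {A, C, D}.
Now take the lambda-closure:
From A via lambda: add F.
From F via lambda: add L.
From L via lambda: add H, I.
No new states can be added; the closed set is {A, C, D, F, H, I, L}.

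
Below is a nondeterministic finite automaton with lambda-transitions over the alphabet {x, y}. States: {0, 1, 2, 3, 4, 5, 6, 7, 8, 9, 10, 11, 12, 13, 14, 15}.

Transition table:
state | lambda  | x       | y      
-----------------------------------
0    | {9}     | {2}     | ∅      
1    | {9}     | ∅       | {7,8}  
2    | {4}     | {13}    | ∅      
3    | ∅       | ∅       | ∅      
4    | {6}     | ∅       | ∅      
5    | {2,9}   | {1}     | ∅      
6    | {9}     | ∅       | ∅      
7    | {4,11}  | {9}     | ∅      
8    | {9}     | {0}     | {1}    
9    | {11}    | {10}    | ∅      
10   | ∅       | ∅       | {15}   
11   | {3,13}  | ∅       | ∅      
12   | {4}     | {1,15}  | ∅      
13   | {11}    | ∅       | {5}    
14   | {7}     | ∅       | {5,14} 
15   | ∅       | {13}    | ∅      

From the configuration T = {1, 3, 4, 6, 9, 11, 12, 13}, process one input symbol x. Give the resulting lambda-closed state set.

{1, 3, 9, 10, 11, 13, 15}

9 on x → {10}.
12 on x → {1, 15}.
No x-transition from 1, 3, 4, 6, 11, 13.
Union after reading x: {1, 10, 15}.
Now take the lambda-closure:
From 1 via lambda: add 9.
From 9 via lambda: add 11.
From 11 via lambda: add 3, 13.
No new states can be added; the closed set is {1, 3, 9, 10, 11, 13, 15}.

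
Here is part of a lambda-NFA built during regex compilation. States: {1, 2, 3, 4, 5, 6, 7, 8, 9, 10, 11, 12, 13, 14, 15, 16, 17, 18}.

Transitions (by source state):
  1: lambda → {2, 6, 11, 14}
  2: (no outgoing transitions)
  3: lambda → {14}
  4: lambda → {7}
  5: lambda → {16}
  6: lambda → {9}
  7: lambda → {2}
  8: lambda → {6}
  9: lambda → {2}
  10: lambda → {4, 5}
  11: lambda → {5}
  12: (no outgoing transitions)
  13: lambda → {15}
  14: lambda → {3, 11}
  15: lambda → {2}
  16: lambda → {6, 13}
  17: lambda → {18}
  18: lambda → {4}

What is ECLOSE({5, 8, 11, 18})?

Start with {5, 8, 11, 18}.
From 5 via lambda: add 16.
From 8 via lambda: add 6.
From 18 via lambda: add 4.
From 4 via lambda: add 7.
From 6 via lambda: add 9.
From 16 via lambda: add 13.
From 7 via lambda: add 2.
From 13 via lambda: add 15.
No new states can be added; the closed set is {2, 4, 5, 6, 7, 8, 9, 11, 13, 15, 16, 18}.

{2, 4, 5, 6, 7, 8, 9, 11, 13, 15, 16, 18}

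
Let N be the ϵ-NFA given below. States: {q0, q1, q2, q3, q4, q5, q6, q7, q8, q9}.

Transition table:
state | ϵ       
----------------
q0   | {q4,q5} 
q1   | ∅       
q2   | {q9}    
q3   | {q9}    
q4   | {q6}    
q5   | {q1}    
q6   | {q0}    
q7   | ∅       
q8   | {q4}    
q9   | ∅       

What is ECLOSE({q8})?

{q0, q1, q4, q5, q6, q8}

Start with {q8}.
From q8 via ϵ: add q4.
From q4 via ϵ: add q6.
From q6 via ϵ: add q0.
From q0 via ϵ: add q5.
From q5 via ϵ: add q1.
No new states can be added; the closed set is {q0, q1, q4, q5, q6, q8}.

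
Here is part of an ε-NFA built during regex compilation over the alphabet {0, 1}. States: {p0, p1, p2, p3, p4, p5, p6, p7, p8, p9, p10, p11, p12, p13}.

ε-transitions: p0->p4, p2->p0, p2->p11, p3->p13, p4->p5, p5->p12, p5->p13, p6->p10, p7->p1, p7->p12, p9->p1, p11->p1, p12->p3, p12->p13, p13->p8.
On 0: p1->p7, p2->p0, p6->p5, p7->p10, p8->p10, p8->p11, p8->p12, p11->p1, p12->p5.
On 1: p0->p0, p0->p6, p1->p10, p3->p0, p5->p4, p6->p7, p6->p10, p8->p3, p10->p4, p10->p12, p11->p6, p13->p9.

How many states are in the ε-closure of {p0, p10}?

Start with {p0, p10}.
From p0 via ε: add p4.
From p4 via ε: add p5.
From p5 via ε: add p12, p13.
From p12 via ε: add p3.
From p13 via ε: add p8.
ε-closure = {p0, p3, p4, p5, p8, p10, p12, p13}, which has 8 states.

8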